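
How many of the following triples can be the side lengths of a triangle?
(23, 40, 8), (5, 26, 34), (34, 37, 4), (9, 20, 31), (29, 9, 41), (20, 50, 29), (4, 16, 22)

1

(8,23,40): 8+23 ≤ 40 → not valid
(5,26,34): 5+26 ≤ 34 → not valid
(4,34,37): 4+34 > 37 → valid
(9,20,31): 9+20 ≤ 31 → not valid
(9,29,41): 9+29 ≤ 41 → not valid
(20,29,50): 20+29 ≤ 50 → not valid
(4,16,22): 4+16 ≤ 22 → not valid
1 of the 7 triples forms a triangle.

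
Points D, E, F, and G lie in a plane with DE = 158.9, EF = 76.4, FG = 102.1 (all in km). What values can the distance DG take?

0 ≤ DG ≤ 337.4 km

The maximum is all hops collinear in one direction: 158.9 + 76.4 + 102.1 = 337.4.
The longest hop is 158.9; the others sum to 178.5. Since 158.9 ≤ 178.5, the path can fold back on itself completely, so the minimum distance is 0.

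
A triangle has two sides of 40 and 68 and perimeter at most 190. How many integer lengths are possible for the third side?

Triangle inequality: 28 < x < 108. Perimeter ≤ 190 gives x ≤ 190 − 40 − 68 = 82.
So 28 < x ≤ 82; integers 29 through 82: 54 values.

54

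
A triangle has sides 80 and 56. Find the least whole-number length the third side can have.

25

The third side must be strictly greater than |80 − 56| = 24.
The smallest integer above 24 is 25.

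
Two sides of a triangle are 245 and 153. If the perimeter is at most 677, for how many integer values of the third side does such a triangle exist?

Triangle inequality: 92 < x < 398. Perimeter ≤ 677 gives x ≤ 677 − 245 − 153 = 279.
So 92 < x ≤ 279; integers 93 through 279: 187 values.

187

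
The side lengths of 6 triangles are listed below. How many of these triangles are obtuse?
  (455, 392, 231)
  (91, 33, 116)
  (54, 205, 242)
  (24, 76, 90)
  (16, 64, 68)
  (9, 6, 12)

(455,392,231): 231²+392² = 207025 = 455² → right
(91,33,116): 33²+91² = 9370 < 13456 = 116² → obtuse
(54,205,242): 54²+205² = 44941 < 58564 = 242² → obtuse
(24,76,90): 24²+76² = 6352 < 8100 = 90² → obtuse
(16,64,68): 16²+64² = 4352 < 4624 = 68² → obtuse
(9,6,12): 6²+9² = 117 < 144 = 12² → obtuse
5 of the 6 are obtuse.

5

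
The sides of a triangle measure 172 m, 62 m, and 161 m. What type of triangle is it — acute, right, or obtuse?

Compare the square of the longest side to the sum of squares of the other two: 62² + 161² = 29765 > 29584 = 172².

acute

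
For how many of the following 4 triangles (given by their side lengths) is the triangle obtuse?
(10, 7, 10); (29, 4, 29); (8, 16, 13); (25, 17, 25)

(10,7,10): 7²+10² = 149 > 100 = 10² → acute
(29,4,29): 4²+29² = 857 > 841 = 29² → acute
(8,16,13): 8²+13² = 233 < 256 = 16² → obtuse
(25,17,25): 17²+25² = 914 > 625 = 25² → acute
1 of the 4 is obtuse.

1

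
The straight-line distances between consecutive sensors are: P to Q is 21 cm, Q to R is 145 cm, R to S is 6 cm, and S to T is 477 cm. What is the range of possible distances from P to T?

The maximum is all hops collinear in one direction: 21 + 145 + 6 + 477 = 649.
The longest hop is 477; the others sum to 172. Folding the others back against it leaves at least 477 − 172 = 305.

305 ≤ PT ≤ 649 cm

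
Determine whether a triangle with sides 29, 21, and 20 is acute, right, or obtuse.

Compare the square of the longest side to the sum of squares of the other two: 20² + 21² = 841 = 29².

right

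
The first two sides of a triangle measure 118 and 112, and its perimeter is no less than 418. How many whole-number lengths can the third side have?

42

Triangle inequality: 6 < x < 230. Perimeter ≥ 418 gives x ≥ 418 − 118 − 112 = 188.
So 188 ≤ x < 230; integers 188 through 229: 42 values.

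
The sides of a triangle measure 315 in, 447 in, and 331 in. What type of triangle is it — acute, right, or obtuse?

acute

Compare the square of the longest side to the sum of squares of the other two: 315² + 331² = 208786 > 199809 = 447².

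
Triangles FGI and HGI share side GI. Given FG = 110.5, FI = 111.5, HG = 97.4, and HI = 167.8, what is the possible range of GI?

From triangle FGI: |110.5 − 111.5| < GI < 110.5 + 111.5, i.e. 1.0 < GI < 222.0.
From triangle HGI: 70.4 < GI < 265.2.
Both must hold, so GI lies in the intersection.

70.4 < GI < 222.0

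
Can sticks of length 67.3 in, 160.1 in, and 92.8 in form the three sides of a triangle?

No

The two shorter sides sum to 160.1, exactly equal to the longest side 160.1.
That gives only a degenerate (flat) triangle — the inequality must be strict.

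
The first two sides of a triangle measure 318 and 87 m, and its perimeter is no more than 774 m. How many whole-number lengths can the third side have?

Triangle inequality: 231 < x < 405. Perimeter ≤ 774 gives x ≤ 774 − 318 − 87 = 369.
So 231 < x ≤ 369; integers 232 through 369: 138 values.

138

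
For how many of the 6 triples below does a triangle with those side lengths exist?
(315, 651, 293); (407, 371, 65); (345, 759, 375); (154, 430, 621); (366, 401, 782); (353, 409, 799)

(293,315,651): 293+315 ≤ 651 → not valid
(65,371,407): 65+371 > 407 → valid
(345,375,759): 345+375 ≤ 759 → not valid
(154,430,621): 154+430 ≤ 621 → not valid
(366,401,782): 366+401 ≤ 782 → not valid
(353,409,799): 353+409 ≤ 799 → not valid
1 of the 6 triples forms a triangle.

1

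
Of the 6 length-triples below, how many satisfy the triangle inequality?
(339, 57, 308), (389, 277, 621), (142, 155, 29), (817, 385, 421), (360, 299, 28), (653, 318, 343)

4

(57,308,339): 57+308 > 339 → valid
(277,389,621): 277+389 > 621 → valid
(29,142,155): 29+142 > 155 → valid
(385,421,817): 385+421 ≤ 817 → not valid
(28,299,360): 28+299 ≤ 360 → not valid
(318,343,653): 318+343 > 653 → valid
4 of the 6 triples form a triangle.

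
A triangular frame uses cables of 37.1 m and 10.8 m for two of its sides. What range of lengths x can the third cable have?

26.3 < x < 47.9 (m)

By the triangle inequality, x must be less than 37.1 + 10.8 = 47.9 and greater than |37.1 − 10.8| = 26.3.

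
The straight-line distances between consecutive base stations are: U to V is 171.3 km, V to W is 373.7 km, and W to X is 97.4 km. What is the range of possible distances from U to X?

105.0 ≤ UX ≤ 642.4 km

The maximum is all hops collinear in one direction: 171.3 + 373.7 + 97.4 = 642.4.
The longest hop is 373.7; the others sum to 268.7. Folding the others back against it leaves at least 373.7 − 268.7 = 105.0.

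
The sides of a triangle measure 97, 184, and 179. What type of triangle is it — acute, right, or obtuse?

acute

Compare the square of the longest side to the sum of squares of the other two: 97² + 179² = 41450 > 33856 = 184².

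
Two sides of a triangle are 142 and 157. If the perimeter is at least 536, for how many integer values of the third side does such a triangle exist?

62

Triangle inequality: 15 < x < 299. Perimeter ≥ 536 gives x ≥ 536 − 142 − 157 = 237.
So 237 ≤ x < 299; integers 237 through 298: 62 values.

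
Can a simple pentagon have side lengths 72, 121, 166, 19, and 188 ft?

A pentagon exists iff every side is shorter than the sum of the others — equivalently, the longest side is less than the sum of the rest.
Longest side 188 < 378 (sum of the remaining 4), so yes.

Yes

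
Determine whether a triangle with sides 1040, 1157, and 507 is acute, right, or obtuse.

Compare the square of the longest side to the sum of squares of the other two: 507² + 1040² = 1338649 = 1157².

right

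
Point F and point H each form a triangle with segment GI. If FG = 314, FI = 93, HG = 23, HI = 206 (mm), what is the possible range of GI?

221 < GI < 229

From triangle FGI: |314 − 93| < GI < 314 + 93, i.e. 221 < GI < 407.
From triangle HGI: 183 < GI < 229.
Both must hold, so GI lies in the intersection.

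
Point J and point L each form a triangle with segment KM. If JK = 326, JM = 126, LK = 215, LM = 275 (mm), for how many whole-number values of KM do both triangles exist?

251

From triangle JKM: 200 < KM < 452.
From triangle LKM: 60 < KM < 490.
Intersection: 200 < KM < 452, so integers 201 through 451: 251 values.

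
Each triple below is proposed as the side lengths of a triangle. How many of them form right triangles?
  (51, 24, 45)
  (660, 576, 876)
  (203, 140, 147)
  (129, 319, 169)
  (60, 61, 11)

(51,24,45): 24²+45² = 2601 = 51² → right
(660,576,876): 576²+660² = 767376 = 876² → right
(203,140,147): 140²+147² = 41209 = 203² → right
(129,319,169): 129+169 ≤ 319, not a triangle
(60,61,11): 11²+60² = 3721 = 61² → right
4 of the 5 are right.

4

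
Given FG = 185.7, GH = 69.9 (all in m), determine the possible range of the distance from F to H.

115.8 ≤ FH ≤ 255.6 m

By the triangle inequality, |185.7 − 69.9| ≤ FH ≤ 185.7 + 69.9.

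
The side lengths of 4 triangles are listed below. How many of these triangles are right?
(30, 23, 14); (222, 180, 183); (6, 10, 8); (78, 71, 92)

(30,23,14): 14²+23² = 725 < 900 = 30² → obtuse
(222,180,183): 180²+183² = 65889 > 49284 = 222² → acute
(6,10,8): 6²+8² = 100 = 10² → right
(78,71,92): 71²+78² = 11125 > 8464 = 92² → acute
1 of the 4 is right.

1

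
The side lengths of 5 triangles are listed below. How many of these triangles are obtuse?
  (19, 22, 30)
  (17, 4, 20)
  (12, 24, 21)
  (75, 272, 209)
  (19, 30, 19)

4

(19,22,30): 19²+22² = 845 < 900 = 30² → obtuse
(17,4,20): 4²+17² = 305 < 400 = 20² → obtuse
(12,24,21): 12²+21² = 585 > 576 = 24² → acute
(75,272,209): 75²+209² = 49306 < 73984 = 272² → obtuse
(19,30,19): 19²+19² = 722 < 900 = 30² → obtuse
4 of the 5 are obtuse.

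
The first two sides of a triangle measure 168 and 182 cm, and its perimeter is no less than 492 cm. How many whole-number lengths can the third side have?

208

Triangle inequality: 14 < x < 350. Perimeter ≥ 492 gives x ≥ 492 − 168 − 182 = 142.
So 142 ≤ x < 350; integers 142 through 349: 208 values.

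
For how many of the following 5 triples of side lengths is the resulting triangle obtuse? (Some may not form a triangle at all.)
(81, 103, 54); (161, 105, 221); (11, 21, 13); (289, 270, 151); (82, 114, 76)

(81,103,54): 54²+81² = 9477 < 10609 = 103² → obtuse
(161,105,221): 105²+161² = 36946 < 48841 = 221² → obtuse
(11,21,13): 11²+13² = 290 < 441 = 21² → obtuse
(289,270,151): 151²+270² = 95701 > 83521 = 289² → acute
(82,114,76): 76²+82² = 12500 < 12996 = 114² → obtuse
4 of the 5 are obtuse.

4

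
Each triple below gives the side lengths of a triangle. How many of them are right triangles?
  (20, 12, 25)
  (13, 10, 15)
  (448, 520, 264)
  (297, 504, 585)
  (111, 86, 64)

(20,12,25): 12²+20² = 544 < 625 = 25² → obtuse
(13,10,15): 10²+13² = 269 > 225 = 15² → acute
(448,520,264): 264²+448² = 270400 = 520² → right
(297,504,585): 297²+504² = 342225 = 585² → right
(111,86,64): 64²+86² = 11492 < 12321 = 111² → obtuse
2 of the 5 are right.

2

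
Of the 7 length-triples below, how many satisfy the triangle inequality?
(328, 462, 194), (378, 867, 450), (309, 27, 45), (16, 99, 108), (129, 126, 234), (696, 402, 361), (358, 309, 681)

4

(194,328,462): 194+328 > 462 → valid
(378,450,867): 378+450 ≤ 867 → not valid
(27,45,309): 27+45 ≤ 309 → not valid
(16,99,108): 16+99 > 108 → valid
(126,129,234): 126+129 > 234 → valid
(361,402,696): 361+402 > 696 → valid
(309,358,681): 309+358 ≤ 681 → not valid
4 of the 7 triples form a triangle.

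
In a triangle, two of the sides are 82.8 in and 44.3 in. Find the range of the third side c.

38.5 < c < 127.1

By the triangle inequality, c must be less than 82.8 + 44.3 = 127.1 and greater than |82.8 − 44.3| = 38.5.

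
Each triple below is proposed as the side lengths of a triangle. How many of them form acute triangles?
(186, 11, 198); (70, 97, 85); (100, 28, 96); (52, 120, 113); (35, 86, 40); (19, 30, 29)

3

(186,11,198): 11+186 ≤ 198, not a triangle
(70,97,85): 70²+85² = 12125 > 9409 = 97² → acute
(100,28,96): 28²+96² = 10000 = 100² → right
(52,120,113): 52²+113² = 15473 > 14400 = 120² → acute
(35,86,40): 35+40 ≤ 86, not a triangle
(19,30,29): 19²+29² = 1202 > 900 = 30² → acute
3 of the 6 are acute.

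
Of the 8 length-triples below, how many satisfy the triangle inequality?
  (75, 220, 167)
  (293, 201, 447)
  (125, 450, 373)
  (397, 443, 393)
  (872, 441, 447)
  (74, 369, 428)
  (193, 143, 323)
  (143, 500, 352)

7

(75,167,220): 75+167 > 220 → valid
(201,293,447): 201+293 > 447 → valid
(125,373,450): 125+373 > 450 → valid
(393,397,443): 393+397 > 443 → valid
(441,447,872): 441+447 > 872 → valid
(74,369,428): 74+369 > 428 → valid
(143,193,323): 143+193 > 323 → valid
(143,352,500): 143+352 ≤ 500 → not valid
7 of the 8 triples form a triangle.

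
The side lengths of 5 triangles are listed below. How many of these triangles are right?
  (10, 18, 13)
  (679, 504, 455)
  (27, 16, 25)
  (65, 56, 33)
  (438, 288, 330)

(10,18,13): 10²+13² = 269 < 324 = 18² → obtuse
(679,504,455): 455²+504² = 461041 = 679² → right
(27,16,25): 16²+25² = 881 > 729 = 27² → acute
(65,56,33): 33²+56² = 4225 = 65² → right
(438,288,330): 288²+330² = 191844 = 438² → right
3 of the 5 are right.

3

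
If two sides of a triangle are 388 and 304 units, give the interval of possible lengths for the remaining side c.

By the triangle inequality, c must be less than 388 + 304 = 692 and greater than |388 − 304| = 84.

84 < c < 692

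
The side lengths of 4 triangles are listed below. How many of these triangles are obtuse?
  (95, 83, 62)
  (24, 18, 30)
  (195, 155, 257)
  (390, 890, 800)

(95,83,62): 62²+83² = 10733 > 9025 = 95² → acute
(24,18,30): 18²+24² = 900 = 30² → right
(195,155,257): 155²+195² = 62050 < 66049 = 257² → obtuse
(390,890,800): 390²+800² = 792100 = 890² → right
1 of the 4 is obtuse.

1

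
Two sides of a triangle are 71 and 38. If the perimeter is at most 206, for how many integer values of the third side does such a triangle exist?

64

Triangle inequality: 33 < x < 109. Perimeter ≤ 206 gives x ≤ 206 − 71 − 38 = 97.
So 33 < x ≤ 97; integers 34 through 97: 64 values.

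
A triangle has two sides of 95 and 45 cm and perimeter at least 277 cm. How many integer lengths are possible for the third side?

3

Triangle inequality: 50 < x < 140. Perimeter ≥ 277 gives x ≥ 277 − 95 − 45 = 137.
So 137 ≤ x < 140; integers 137 through 139: 3 values.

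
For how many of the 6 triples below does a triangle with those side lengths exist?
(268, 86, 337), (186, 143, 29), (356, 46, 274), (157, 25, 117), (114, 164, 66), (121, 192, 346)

2

(86,268,337): 86+268 > 337 → valid
(29,143,186): 29+143 ≤ 186 → not valid
(46,274,356): 46+274 ≤ 356 → not valid
(25,117,157): 25+117 ≤ 157 → not valid
(66,114,164): 66+114 > 164 → valid
(121,192,346): 121+192 ≤ 346 → not valid
2 of the 6 triples form a triangle.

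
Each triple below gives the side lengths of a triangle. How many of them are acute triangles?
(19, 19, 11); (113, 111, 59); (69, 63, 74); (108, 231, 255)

3

(19,19,11): 11²+19² = 482 > 361 = 19² → acute
(113,111,59): 59²+111² = 15802 > 12769 = 113² → acute
(69,63,74): 63²+69² = 8730 > 5476 = 74² → acute
(108,231,255): 108²+231² = 65025 = 255² → right
3 of the 4 are acute.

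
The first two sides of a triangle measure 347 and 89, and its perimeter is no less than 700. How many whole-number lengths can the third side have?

172

Triangle inequality: 258 < x < 436. Perimeter ≥ 700 gives x ≥ 700 − 347 − 89 = 264.
So 264 ≤ x < 436; integers 264 through 435: 172 values.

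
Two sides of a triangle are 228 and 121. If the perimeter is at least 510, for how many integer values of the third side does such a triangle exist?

188

Triangle inequality: 107 < x < 349. Perimeter ≥ 510 gives x ≥ 510 − 228 − 121 = 161.
So 161 ≤ x < 349; integers 161 through 348: 188 values.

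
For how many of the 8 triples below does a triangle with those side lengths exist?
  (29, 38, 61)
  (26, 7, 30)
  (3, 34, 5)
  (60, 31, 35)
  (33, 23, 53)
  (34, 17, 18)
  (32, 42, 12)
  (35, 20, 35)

(29,38,61): 29+38 > 61 → valid
(7,26,30): 7+26 > 30 → valid
(3,5,34): 3+5 ≤ 34 → not valid
(31,35,60): 31+35 > 60 → valid
(23,33,53): 23+33 > 53 → valid
(17,18,34): 17+18 > 34 → valid
(12,32,42): 12+32 > 42 → valid
(20,35,35): 20+35 > 35 → valid
7 of the 8 triples form a triangle.

7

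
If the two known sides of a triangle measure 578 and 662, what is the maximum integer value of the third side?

1239

The third side must be strictly less than 578 + 662 = 1240.
The largest integer below 1240 is 1239.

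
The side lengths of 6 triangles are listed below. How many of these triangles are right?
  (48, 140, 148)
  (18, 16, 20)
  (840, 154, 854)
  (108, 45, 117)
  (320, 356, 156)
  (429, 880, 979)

5

(48,140,148): 48²+140² = 21904 = 148² → right
(18,16,20): 16²+18² = 580 > 400 = 20² → acute
(840,154,854): 154²+840² = 729316 = 854² → right
(108,45,117): 45²+108² = 13689 = 117² → right
(320,356,156): 156²+320² = 126736 = 356² → right
(429,880,979): 429²+880² = 958441 = 979² → right
5 of the 6 are right.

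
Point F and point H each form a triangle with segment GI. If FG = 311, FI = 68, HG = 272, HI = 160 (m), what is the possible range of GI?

From triangle FGI: |311 − 68| < GI < 311 + 68, i.e. 243 < GI < 379.
From triangle HGI: 112 < GI < 432.
Both must hold, so GI lies in the intersection.

243 < GI < 379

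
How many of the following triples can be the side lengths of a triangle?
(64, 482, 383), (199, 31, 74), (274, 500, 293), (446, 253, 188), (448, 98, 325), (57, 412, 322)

1

(64,383,482): 64+383 ≤ 482 → not valid
(31,74,199): 31+74 ≤ 199 → not valid
(274,293,500): 274+293 > 500 → valid
(188,253,446): 188+253 ≤ 446 → not valid
(98,325,448): 98+325 ≤ 448 → not valid
(57,322,412): 57+322 ≤ 412 → not valid
1 of the 6 triples forms a triangle.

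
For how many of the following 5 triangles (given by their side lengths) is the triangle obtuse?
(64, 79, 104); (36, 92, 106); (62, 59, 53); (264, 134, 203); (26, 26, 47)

4

(64,79,104): 64²+79² = 10337 < 10816 = 104² → obtuse
(36,92,106): 36²+92² = 9760 < 11236 = 106² → obtuse
(62,59,53): 53²+59² = 6290 > 3844 = 62² → acute
(264,134,203): 134²+203² = 59165 < 69696 = 264² → obtuse
(26,26,47): 26²+26² = 1352 < 2209 = 47² → obtuse
4 of the 5 are obtuse.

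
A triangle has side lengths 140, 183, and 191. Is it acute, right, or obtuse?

Compare the square of the longest side to the sum of squares of the other two: 140² + 183² = 53089 > 36481 = 191².

acute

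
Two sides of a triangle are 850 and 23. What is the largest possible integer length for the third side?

The third side must be strictly less than 850 + 23 = 873.
The largest integer below 873 is 872.

872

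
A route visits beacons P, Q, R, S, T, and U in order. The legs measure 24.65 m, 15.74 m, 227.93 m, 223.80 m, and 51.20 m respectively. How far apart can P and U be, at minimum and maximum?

0 ≤ PU ≤ 543.32 m

The maximum is all hops collinear in one direction: 24.65 + 15.74 + 227.93 + 223.80 + 51.20 = 543.32.
The longest hop is 227.93; the others sum to 315.39. Since 227.93 ≤ 315.39, the path can fold back on itself completely, so the minimum distance is 0.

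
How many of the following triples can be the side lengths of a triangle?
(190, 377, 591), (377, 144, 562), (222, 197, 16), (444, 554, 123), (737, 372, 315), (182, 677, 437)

1

(190,377,591): 190+377 ≤ 591 → not valid
(144,377,562): 144+377 ≤ 562 → not valid
(16,197,222): 16+197 ≤ 222 → not valid
(123,444,554): 123+444 > 554 → valid
(315,372,737): 315+372 ≤ 737 → not valid
(182,437,677): 182+437 ≤ 677 → not valid
1 of the 6 triples forms a triangle.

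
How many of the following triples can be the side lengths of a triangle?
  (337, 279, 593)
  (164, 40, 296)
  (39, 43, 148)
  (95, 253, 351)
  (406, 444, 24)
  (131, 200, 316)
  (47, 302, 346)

(279,337,593): 279+337 > 593 → valid
(40,164,296): 40+164 ≤ 296 → not valid
(39,43,148): 39+43 ≤ 148 → not valid
(95,253,351): 95+253 ≤ 351 → not valid
(24,406,444): 24+406 ≤ 444 → not valid
(131,200,316): 131+200 > 316 → valid
(47,302,346): 47+302 > 346 → valid
3 of the 7 triples form a triangle.

3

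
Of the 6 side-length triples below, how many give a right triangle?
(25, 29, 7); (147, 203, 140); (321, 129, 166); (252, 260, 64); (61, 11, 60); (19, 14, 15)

(25,29,7): 7²+25² = 674 < 841 = 29² → obtuse
(147,203,140): 140²+147² = 41209 = 203² → right
(321,129,166): 129+166 ≤ 321, not a triangle
(252,260,64): 64²+252² = 67600 = 260² → right
(61,11,60): 11²+60² = 3721 = 61² → right
(19,14,15): 14²+15² = 421 > 361 = 19² → acute
3 of the 6 are right.

3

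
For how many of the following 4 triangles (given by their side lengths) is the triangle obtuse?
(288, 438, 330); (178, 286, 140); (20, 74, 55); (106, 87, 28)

3

(288,438,330): 288²+330² = 191844 = 438² → right
(178,286,140): 140²+178² = 51284 < 81796 = 286² → obtuse
(20,74,55): 20²+55² = 3425 < 5476 = 74² → obtuse
(106,87,28): 28²+87² = 8353 < 11236 = 106² → obtuse
3 of the 4 are obtuse.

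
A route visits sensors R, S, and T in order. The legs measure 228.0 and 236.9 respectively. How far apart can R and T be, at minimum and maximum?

8.9 ≤ RT ≤ 464.9

By the triangle inequality, |228.0 − 236.9| ≤ RT ≤ 228.0 + 236.9.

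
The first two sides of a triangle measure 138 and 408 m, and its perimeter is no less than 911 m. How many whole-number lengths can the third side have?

Triangle inequality: 270 < x < 546. Perimeter ≥ 911 gives x ≥ 911 − 138 − 408 = 365.
So 365 ≤ x < 546; integers 365 through 545: 181 values.

181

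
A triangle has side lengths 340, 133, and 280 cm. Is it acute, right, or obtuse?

obtuse

Compare the square of the longest side to the sum of squares of the other two: 133² + 280² = 96089 < 115600 = 340².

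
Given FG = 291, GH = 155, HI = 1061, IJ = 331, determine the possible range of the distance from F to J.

The maximum is all hops collinear in one direction: 291 + 155 + 1061 + 331 = 1838.
The longest hop is 1061; the others sum to 777. Folding the others back against it leaves at least 1061 − 777 = 284.

284 ≤ FJ ≤ 1838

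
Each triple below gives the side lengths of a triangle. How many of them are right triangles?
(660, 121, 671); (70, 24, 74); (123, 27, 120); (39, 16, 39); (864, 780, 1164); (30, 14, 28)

4

(660,121,671): 121²+660² = 450241 = 671² → right
(70,24,74): 24²+70² = 5476 = 74² → right
(123,27,120): 27²+120² = 15129 = 123² → right
(39,16,39): 16²+39² = 1777 > 1521 = 39² → acute
(864,780,1164): 780²+864² = 1354896 = 1164² → right
(30,14,28): 14²+28² = 980 > 900 = 30² → acute
4 of the 6 are right.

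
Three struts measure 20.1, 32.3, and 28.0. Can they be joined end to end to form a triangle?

The longest side is 32.3, and the other two sum to 48.1.
Since 48.1 > 32.3, the triangle inequality holds.

Yes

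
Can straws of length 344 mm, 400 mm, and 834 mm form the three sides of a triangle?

The longest side is 834, but the other two sum to only 744.
744 < 834, so the triangle inequality fails.

No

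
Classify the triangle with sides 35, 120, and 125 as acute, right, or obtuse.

Compare the square of the longest side to the sum of squares of the other two: 35² + 120² = 15625 = 125².

right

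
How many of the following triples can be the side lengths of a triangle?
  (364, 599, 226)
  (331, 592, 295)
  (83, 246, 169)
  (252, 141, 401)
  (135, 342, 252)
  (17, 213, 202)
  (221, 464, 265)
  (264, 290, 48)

6

(226,364,599): 226+364 ≤ 599 → not valid
(295,331,592): 295+331 > 592 → valid
(83,169,246): 83+169 > 246 → valid
(141,252,401): 141+252 ≤ 401 → not valid
(135,252,342): 135+252 > 342 → valid
(17,202,213): 17+202 > 213 → valid
(221,265,464): 221+265 > 464 → valid
(48,264,290): 48+264 > 290 → valid
6 of the 8 triples form a triangle.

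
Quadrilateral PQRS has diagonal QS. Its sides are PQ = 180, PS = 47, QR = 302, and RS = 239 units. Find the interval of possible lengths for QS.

From triangle PQS: |180 − 47| < QS < 180 + 47, i.e. 133 < QS < 227.
From triangle RQS: 63 < QS < 541.
Both must hold, so QS lies in the intersection.

133 < QS < 227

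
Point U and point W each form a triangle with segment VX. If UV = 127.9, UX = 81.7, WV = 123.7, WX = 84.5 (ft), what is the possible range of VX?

46.2 < VX < 208.2

From triangle UVX: |127.9 − 81.7| < VX < 127.9 + 81.7, i.e. 46.2 < VX < 209.6.
From triangle WVX: 39.2 < VX < 208.2.
Both must hold, so VX lies in the intersection.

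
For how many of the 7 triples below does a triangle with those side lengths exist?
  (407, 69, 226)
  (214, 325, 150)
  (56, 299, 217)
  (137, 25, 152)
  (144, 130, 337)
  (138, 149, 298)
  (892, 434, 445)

(69,226,407): 69+226 ≤ 407 → not valid
(150,214,325): 150+214 > 325 → valid
(56,217,299): 56+217 ≤ 299 → not valid
(25,137,152): 25+137 > 152 → valid
(130,144,337): 130+144 ≤ 337 → not valid
(138,149,298): 138+149 ≤ 298 → not valid
(434,445,892): 434+445 ≤ 892 → not valid
2 of the 7 triples form a triangle.

2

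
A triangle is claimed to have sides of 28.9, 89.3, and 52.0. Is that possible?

The longest side is 89.3, but the other two sum to only 80.9.
80.9 < 89.3, so the triangle inequality fails.

No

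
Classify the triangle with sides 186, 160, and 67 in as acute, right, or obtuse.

obtuse

Compare the square of the longest side to the sum of squares of the other two: 67² + 160² = 30089 < 34596 = 186².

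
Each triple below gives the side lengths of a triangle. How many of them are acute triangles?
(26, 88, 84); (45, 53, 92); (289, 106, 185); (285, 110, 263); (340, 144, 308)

1

(26,88,84): 26²+84² = 7732 < 7744 = 88² → obtuse
(45,53,92): 45²+53² = 4834 < 8464 = 92² → obtuse
(289,106,185): 106²+185² = 45461 < 83521 = 289² → obtuse
(285,110,263): 110²+263² = 81269 > 81225 = 285² → acute
(340,144,308): 144²+308² = 115600 = 340² → right
1 of the 5 is acute.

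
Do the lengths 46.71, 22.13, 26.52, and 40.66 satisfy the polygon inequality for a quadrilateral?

Yes

A quadrilateral exists iff every side is shorter than the sum of the others — equivalently, the longest side is less than the sum of the rest.
Longest side 46.71 < 89.31 (sum of the remaining 3), so yes.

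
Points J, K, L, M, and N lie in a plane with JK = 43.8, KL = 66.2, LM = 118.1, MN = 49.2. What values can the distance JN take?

0 ≤ JN ≤ 277.3

The maximum is all hops collinear in one direction: 43.8 + 66.2 + 118.1 + 49.2 = 277.3.
The longest hop is 118.1; the others sum to 159.2. Since 118.1 ≤ 159.2, the path can fold back on itself completely, so the minimum distance is 0.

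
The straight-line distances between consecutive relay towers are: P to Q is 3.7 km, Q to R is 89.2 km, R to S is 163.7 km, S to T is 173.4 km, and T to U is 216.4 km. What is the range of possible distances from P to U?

The maximum is all hops collinear in one direction: 3.7 + 89.2 + 163.7 + 173.4 + 216.4 = 646.4.
The longest hop is 216.4; the others sum to 430.0. Since 216.4 ≤ 430.0, the path can fold back on itself completely, so the minimum distance is 0.

0 ≤ PU ≤ 646.4 km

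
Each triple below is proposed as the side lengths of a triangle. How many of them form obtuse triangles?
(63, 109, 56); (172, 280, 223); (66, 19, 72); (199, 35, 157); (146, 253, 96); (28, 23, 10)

(63,109,56): 56²+63² = 7105 < 11881 = 109² → obtuse
(172,280,223): 172²+223² = 79313 > 78400 = 280² → acute
(66,19,72): 19²+66² = 4717 < 5184 = 72² → obtuse
(199,35,157): 35+157 ≤ 199, not a triangle
(146,253,96): 96+146 ≤ 253, not a triangle
(28,23,10): 10²+23² = 629 < 784 = 28² → obtuse
3 of the 6 are obtuse.

3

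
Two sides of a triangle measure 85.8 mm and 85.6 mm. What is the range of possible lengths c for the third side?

0.2 < c < 171.4

By the triangle inequality, c must be less than 85.8 + 85.6 = 171.4 and greater than |85.8 − 85.6| = 0.2.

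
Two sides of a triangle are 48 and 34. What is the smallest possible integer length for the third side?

15

The third side must be strictly greater than |48 − 34| = 14.
The smallest integer above 14 is 15.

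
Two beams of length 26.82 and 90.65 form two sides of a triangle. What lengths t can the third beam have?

63.83 < t < 117.47

By the triangle inequality, t must be less than 26.82 + 90.65 = 117.47 and greater than |26.82 − 90.65| = 63.83.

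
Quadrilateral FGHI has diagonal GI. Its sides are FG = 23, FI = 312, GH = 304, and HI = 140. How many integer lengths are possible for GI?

From triangle FGI: 289 < GI < 335.
From triangle HGI: 164 < GI < 444.
Intersection: 289 < GI < 335, so integers 290 through 334: 45 values.

45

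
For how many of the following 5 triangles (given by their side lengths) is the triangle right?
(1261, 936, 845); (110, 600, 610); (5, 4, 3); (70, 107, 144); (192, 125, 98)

(1261,936,845): 845²+936² = 1590121 = 1261² → right
(110,600,610): 110²+600² = 372100 = 610² → right
(5,4,3): 3²+4² = 25 = 5² → right
(70,107,144): 70²+107² = 16349 < 20736 = 144² → obtuse
(192,125,98): 98²+125² = 25229 < 36864 = 192² → obtuse
3 of the 5 are right.

3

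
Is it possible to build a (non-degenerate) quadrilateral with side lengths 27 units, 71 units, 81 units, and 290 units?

For a quadrilateral, each side must be shorter than the sum of the others.
Here the longest side is 290, but the remaining 3 sides sum to only 179.

No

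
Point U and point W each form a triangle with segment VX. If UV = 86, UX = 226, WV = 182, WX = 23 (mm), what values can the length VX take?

159 < VX < 205

From triangle UVX: |86 − 226| < VX < 86 + 226, i.e. 140 < VX < 312.
From triangle WVX: 159 < VX < 205.
Both must hold, so VX lies in the intersection.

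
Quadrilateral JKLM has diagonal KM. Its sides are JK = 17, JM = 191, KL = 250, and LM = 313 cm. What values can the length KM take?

174 < KM < 208

From triangle JKM: |17 − 191| < KM < 17 + 191, i.e. 174 < KM < 208.
From triangle LKM: 63 < KM < 563.
Both must hold, so KM lies in the intersection.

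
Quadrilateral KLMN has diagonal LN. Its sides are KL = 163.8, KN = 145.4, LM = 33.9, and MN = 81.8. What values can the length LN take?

47.9 < LN < 115.7

From triangle KLN: |163.8 − 145.4| < LN < 163.8 + 145.4, i.e. 18.4 < LN < 309.2.
From triangle MLN: 47.9 < LN < 115.7.
Both must hold, so LN lies in the intersection.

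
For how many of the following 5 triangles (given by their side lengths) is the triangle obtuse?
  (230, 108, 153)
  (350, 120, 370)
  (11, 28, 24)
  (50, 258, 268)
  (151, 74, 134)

3

(230,108,153): 108²+153² = 35073 < 52900 = 230² → obtuse
(350,120,370): 120²+350² = 136900 = 370² → right
(11,28,24): 11²+24² = 697 < 784 = 28² → obtuse
(50,258,268): 50²+258² = 69064 < 71824 = 268² → obtuse
(151,74,134): 74²+134² = 23432 > 22801 = 151² → acute
3 of the 5 are obtuse.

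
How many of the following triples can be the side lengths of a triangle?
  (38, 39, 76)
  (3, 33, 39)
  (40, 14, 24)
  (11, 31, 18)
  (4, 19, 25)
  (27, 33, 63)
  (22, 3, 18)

(38,39,76): 38+39 > 76 → valid
(3,33,39): 3+33 ≤ 39 → not valid
(14,24,40): 14+24 ≤ 40 → not valid
(11,18,31): 11+18 ≤ 31 → not valid
(4,19,25): 4+19 ≤ 25 → not valid
(27,33,63): 27+33 ≤ 63 → not valid
(3,18,22): 3+18 ≤ 22 → not valid
1 of the 7 triples forms a triangle.

1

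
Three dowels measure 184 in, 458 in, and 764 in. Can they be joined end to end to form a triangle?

The longest side is 764, but the other two sum to only 642.
642 < 764, so the triangle inequality fails.

No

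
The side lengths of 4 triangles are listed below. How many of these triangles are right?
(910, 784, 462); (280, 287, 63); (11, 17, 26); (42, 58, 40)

3

(910,784,462): 462²+784² = 828100 = 910² → right
(280,287,63): 63²+280² = 82369 = 287² → right
(11,17,26): 11²+17² = 410 < 676 = 26² → obtuse
(42,58,40): 40²+42² = 3364 = 58² → right
3 of the 4 are right.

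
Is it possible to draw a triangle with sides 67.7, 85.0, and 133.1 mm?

The longest side is 133.1, and the other two sum to 152.7.
Since 152.7 > 133.1, the triangle inequality holds.

Yes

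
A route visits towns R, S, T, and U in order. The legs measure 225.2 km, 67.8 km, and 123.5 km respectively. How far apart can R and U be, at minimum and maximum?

33.9 ≤ RU ≤ 416.5 km

The maximum is all hops collinear in one direction: 225.2 + 67.8 + 123.5 = 416.5.
The longest hop is 225.2; the others sum to 191.3. Folding the others back against it leaves at least 225.2 − 191.3 = 33.9.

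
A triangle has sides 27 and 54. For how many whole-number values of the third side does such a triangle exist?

The third side lies in the open interval (27, 81).
Integers from 28 to 80 inclusive: 80 − 28 + 1 = 53.

53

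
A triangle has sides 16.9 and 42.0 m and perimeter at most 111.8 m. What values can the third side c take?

25.1 < c ≤ 52.9

Triangle inequality alone gives 25.1 < c < 58.9.
The perimeter condition gives c ≤ 111.8 − 16.9 − 42.0 = 52.9.
Intersecting the two: 25.1 < c ≤ 52.9.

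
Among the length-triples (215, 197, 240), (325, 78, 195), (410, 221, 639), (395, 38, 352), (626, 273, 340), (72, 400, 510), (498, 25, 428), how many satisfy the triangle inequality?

1

(197,215,240): 197+215 > 240 → valid
(78,195,325): 78+195 ≤ 325 → not valid
(221,410,639): 221+410 ≤ 639 → not valid
(38,352,395): 38+352 ≤ 395 → not valid
(273,340,626): 273+340 ≤ 626 → not valid
(72,400,510): 72+400 ≤ 510 → not valid
(25,428,498): 25+428 ≤ 498 → not valid
1 of the 7 triples forms a triangle.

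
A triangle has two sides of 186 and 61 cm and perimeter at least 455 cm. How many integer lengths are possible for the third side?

Triangle inequality: 125 < x < 247. Perimeter ≥ 455 gives x ≥ 455 − 186 − 61 = 208.
So 208 ≤ x < 247; integers 208 through 246: 39 values.

39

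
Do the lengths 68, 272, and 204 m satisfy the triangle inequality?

The two shorter sides sum to 272, exactly equal to the longest side 272.
That gives only a degenerate (flat) triangle — the inequality must be strict.

No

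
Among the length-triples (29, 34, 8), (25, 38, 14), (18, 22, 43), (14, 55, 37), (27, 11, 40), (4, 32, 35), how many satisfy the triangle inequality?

(8,29,34): 8+29 > 34 → valid
(14,25,38): 14+25 > 38 → valid
(18,22,43): 18+22 ≤ 43 → not valid
(14,37,55): 14+37 ≤ 55 → not valid
(11,27,40): 11+27 ≤ 40 → not valid
(4,32,35): 4+32 > 35 → valid
3 of the 6 triples form a triangle.

3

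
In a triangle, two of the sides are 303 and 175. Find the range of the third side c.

128 < c < 478

By the triangle inequality, c must be less than 303 + 175 = 478 and greater than |303 − 175| = 128.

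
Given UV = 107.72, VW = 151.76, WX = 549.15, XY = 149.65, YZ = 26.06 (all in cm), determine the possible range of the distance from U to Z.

113.96 ≤ UZ ≤ 984.34 cm

The maximum is all hops collinear in one direction: 107.72 + 151.76 + 549.15 + 149.65 + 26.06 = 984.34.
The longest hop is 549.15; the others sum to 435.19. Folding the others back against it leaves at least 549.15 − 435.19 = 113.96.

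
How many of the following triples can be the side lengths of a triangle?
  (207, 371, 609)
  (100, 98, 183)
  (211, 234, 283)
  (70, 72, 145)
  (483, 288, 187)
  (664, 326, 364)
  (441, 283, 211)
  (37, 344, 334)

5

(207,371,609): 207+371 ≤ 609 → not valid
(98,100,183): 98+100 > 183 → valid
(211,234,283): 211+234 > 283 → valid
(70,72,145): 70+72 ≤ 145 → not valid
(187,288,483): 187+288 ≤ 483 → not valid
(326,364,664): 326+364 > 664 → valid
(211,283,441): 211+283 > 441 → valid
(37,334,344): 37+334 > 344 → valid
5 of the 8 triples form a triangle.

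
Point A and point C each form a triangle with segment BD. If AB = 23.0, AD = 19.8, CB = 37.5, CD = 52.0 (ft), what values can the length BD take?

From triangle ABD: |23.0 − 19.8| < BD < 23.0 + 19.8, i.e. 3.2 < BD < 42.8.
From triangle CBD: 14.5 < BD < 89.5.
Both must hold, so BD lies in the intersection.

14.5 < BD < 42.8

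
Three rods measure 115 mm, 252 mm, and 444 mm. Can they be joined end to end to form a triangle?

The longest side is 444, but the other two sum to only 367.
367 < 444, so the triangle inequality fails.

No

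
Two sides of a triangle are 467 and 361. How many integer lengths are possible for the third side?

The third side lies in the open interval (106, 828).
Integers from 107 to 827 inclusive: 827 − 107 + 1 = 721.

721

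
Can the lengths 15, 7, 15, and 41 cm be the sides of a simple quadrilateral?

No

For a quadrilateral, each side must be shorter than the sum of the others.
Here the longest side is 41, but the remaining 3 sides sum to only 37.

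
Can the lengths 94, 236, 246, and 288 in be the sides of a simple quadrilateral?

Yes

A quadrilateral exists iff every side is shorter than the sum of the others — equivalently, the longest side is less than the sum of the rest.
Longest side 288 < 576 (sum of the remaining 3), so yes.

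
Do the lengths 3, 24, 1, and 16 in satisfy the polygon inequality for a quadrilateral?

For a quadrilateral, each side must be shorter than the sum of the others.
Here the longest side is 24, but the remaining 3 sides sum to only 20.

No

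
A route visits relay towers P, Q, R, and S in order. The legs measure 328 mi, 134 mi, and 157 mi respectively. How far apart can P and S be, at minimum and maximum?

37 ≤ PS ≤ 619 mi

The maximum is all hops collinear in one direction: 328 + 134 + 157 = 619.
The longest hop is 328; the others sum to 291. Folding the others back against it leaves at least 328 − 291 = 37.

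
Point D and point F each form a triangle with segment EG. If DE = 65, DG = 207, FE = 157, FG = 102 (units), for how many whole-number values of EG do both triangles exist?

From triangle DEG: 142 < EG < 272.
From triangle FEG: 55 < EG < 259.
Intersection: 142 < EG < 259, so integers 143 through 258: 116 values.

116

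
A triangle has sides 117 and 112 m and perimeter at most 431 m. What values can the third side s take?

5 < s ≤ 202

Triangle inequality alone gives 5 < s < 229.
The perimeter condition gives s ≤ 431 − 117 − 112 = 202.
Intersecting the two: 5 < s ≤ 202.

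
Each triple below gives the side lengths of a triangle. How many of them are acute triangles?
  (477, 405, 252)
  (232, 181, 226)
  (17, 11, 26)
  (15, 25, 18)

(477,405,252): 252²+405² = 227529 = 477² → right
(232,181,226): 181²+226² = 83837 > 53824 = 232² → acute
(17,11,26): 11²+17² = 410 < 676 = 26² → obtuse
(15,25,18): 15²+18² = 549 < 625 = 25² → obtuse
1 of the 4 is acute.

1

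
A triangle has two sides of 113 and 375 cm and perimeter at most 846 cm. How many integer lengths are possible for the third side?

96

Triangle inequality: 262 < x < 488. Perimeter ≤ 846 gives x ≤ 846 − 113 − 375 = 358.
So 262 < x ≤ 358; integers 263 through 358: 96 values.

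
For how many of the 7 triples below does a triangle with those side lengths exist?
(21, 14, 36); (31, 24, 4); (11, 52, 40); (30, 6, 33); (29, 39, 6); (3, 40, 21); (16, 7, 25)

(14,21,36): 14+21 ≤ 36 → not valid
(4,24,31): 4+24 ≤ 31 → not valid
(11,40,52): 11+40 ≤ 52 → not valid
(6,30,33): 6+30 > 33 → valid
(6,29,39): 6+29 ≤ 39 → not valid
(3,21,40): 3+21 ≤ 40 → not valid
(7,16,25): 7+16 ≤ 25 → not valid
1 of the 7 triples forms a triangle.

1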